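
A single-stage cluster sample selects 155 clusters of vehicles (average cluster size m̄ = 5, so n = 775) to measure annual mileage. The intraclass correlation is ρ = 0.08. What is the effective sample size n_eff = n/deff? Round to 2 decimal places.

587.12

deff = 1 + (5 − 1)·0.08 = 1 + 0.32 = 1.32.
n_eff = 775 / 1.32 = 587.12.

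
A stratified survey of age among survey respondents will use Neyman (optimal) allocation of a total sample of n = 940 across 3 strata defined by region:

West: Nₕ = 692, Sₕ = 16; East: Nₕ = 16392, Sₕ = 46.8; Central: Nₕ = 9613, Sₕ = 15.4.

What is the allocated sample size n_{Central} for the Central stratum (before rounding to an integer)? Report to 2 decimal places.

Neyman allocation: nₕ = n·NₕSₕ / Σⱼ NⱼSⱼ.
Σ NⱼSⱼ = 692·16 + 16392·46.8 + 9613·15.4 = 926257.8.
n_{Central} = 940·9613·15.4 / 926257.8 = 150.24.

150.24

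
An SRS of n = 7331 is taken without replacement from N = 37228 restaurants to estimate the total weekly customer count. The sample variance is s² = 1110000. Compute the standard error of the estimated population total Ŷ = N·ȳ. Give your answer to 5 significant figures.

410510

Var(Ŷ) = N²·Var(ȳ) = N²·(1 − n/N)·s²/n.
f = 7331/37228 = 0.19692167; Var(ȳ) = 0.80307833·1110000/7331 = 121.59555.
Var(Ŷ) = 37228² · 121.59555 = 1.6852219 × 10^11.
SE(Ŷ) = √(1.6852219 × 10^11) = 410510.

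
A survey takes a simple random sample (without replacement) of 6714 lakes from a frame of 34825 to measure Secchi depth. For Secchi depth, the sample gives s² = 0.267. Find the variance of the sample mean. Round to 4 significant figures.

3.210 × 10^-5

Under SRS without replacement, Var(ȳ) = (1 − f)·s²/n with f = n/N = 6714/34825 = 0.19279253.
Var(ȳ) = (1 − 0.19279253)·0.267/6714 = 0.80720747·3.976765 × 10^-5 = 3.2100744 × 10^-5.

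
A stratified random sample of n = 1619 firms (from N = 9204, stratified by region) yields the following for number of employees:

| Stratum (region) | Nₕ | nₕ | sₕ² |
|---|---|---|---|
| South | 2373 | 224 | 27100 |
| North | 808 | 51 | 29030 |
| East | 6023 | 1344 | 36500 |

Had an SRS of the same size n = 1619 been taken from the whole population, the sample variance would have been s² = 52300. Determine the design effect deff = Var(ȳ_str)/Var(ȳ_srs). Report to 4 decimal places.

Var(ȳ_str) = Σ Wₕ²(1−fₕ)sₕ²/nₕ with Wₕ = Nₕ/9204:
  South: (2373/9204)²·(1−224/2373)·27100/224 = 7.2828641
  North: (808/9204)²·(1−51/808)·29030/51 = 4.1098965
  East: (6023/9204)²·(1−1344/6023)·36500/1344 = 9.034545
  → Var(ȳ_str) = 20.427306.
Var(ȳ_srs) = (1 − 1619/9204)·52300/1619 = 26.621579.
deff = 20.427306 / 26.621579 = 0.7673.

0.7673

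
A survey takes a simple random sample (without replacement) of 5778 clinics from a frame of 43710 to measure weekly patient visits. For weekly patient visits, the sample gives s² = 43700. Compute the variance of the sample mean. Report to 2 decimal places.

6.56

Under SRS without replacement, Var(ȳ) = (1 − f)·s²/n with f = n/N = 5778/43710 = 0.13218943.
Var(ȳ) = (1 − 0.13218943)·43700/5778 = 0.86781057·7.5631706 = 6.5633994.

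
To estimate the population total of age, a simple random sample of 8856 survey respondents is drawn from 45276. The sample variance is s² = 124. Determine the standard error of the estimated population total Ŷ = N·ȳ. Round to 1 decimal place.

Var(Ŷ) = N²·Var(ȳ) = N²·(1 − n/N)·s²/n.
f = 8856/45276 = 0.19560032; Var(ȳ) = 0.80439968·124/8856 = 0.011263049.
Var(Ŷ) = 45276² · 0.011263049 = 2.3088306 × 10^7.
SE(Ŷ) = √(2.3088306 × 10^7) = 4805.0.

4805.0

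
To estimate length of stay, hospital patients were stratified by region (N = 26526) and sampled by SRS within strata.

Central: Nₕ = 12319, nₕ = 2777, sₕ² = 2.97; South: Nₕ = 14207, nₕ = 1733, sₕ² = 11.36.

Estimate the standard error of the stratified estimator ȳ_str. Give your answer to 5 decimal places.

Var(ȳ_str) = Σₕ Wₕ²(1 − fₕ)sₕ²/nₕ with Wₕ = Nₕ/N, N = 26526.
Central: Wₕ = 0.46441227; term = 0.46441227²·(1 − 0.22542414)·2.97/2777 = 1.7867011 × 10^-4.
South: Wₕ = 0.53558773; term = 0.53558773²·(1 − 0.12198212)·11.36/1733 = 0.0016509897.
Sum = 0.0018296598.
SE = √(0.0018296598) = 0.04277.

0.04277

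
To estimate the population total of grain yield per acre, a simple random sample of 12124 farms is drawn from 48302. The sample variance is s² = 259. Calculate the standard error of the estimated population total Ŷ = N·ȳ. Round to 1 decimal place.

Var(Ŷ) = N²·Var(ȳ) = N²·(1 − n/N)·s²/n.
f = 12124/48302 = 0.25100410; Var(ȳ) = 0.74899590·259/12124 = 0.01600049.
Var(Ŷ) = 48302² · 0.01600049 = 3.7330474 × 10^7.
SE(Ŷ) = √(3.7330474 × 10^7) = 6109.9.

6109.9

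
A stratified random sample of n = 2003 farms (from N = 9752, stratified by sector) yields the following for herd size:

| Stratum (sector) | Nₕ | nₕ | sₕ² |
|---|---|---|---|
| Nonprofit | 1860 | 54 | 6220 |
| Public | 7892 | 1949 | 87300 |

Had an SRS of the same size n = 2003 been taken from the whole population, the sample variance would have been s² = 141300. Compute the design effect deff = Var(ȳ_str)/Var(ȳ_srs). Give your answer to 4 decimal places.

0.4667

Var(ȳ_str) = Σ Wₕ²(1−fₕ)sₕ²/nₕ with Wₕ = Nₕ/9752:
  Nonprofit: (1860/9752)²·(1−54/1860)·6220/54 = 4.0685526
  Public: (7892/9752)²·(1−1949/7892)·87300/1949 = 22.090616
  → Var(ȳ_str) = 26.159169.
Var(ȳ_srs) = (1 − 2003/9752)·141300/2003 = 56.054848.
deff = 26.159169 / 56.054848 = 0.4667.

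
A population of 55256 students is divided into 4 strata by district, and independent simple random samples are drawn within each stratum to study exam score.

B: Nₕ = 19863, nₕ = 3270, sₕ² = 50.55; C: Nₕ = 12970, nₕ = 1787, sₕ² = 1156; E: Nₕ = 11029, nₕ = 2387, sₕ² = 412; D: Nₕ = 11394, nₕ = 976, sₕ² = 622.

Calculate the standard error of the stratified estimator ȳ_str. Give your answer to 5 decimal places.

0.25013

Var(ȳ_str) = Σₕ Wₕ²(1 − fₕ)sₕ²/nₕ with Wₕ = Nₕ/N, N = 55256.
B: Wₕ = 0.35947227; term = 0.35947227²·(1 − 0.16462770)·50.55/3270 = 0.0016687231.
C: Wₕ = 0.23472564; term = 0.23472564²·(1 − 0.13777949)·1156/1787 = 0.030730717.
E: Wₕ = 0.19959823; term = 0.19959823²·(1 − 0.21642941)·412/2387 = 0.0053881082.
D: Wₕ = 0.20620385; term = 0.20620385²·(1 − 0.08565912)·622/976 = 0.024776631.
Sum = 0.062564179.
SE = √(0.062564179) = 0.25013.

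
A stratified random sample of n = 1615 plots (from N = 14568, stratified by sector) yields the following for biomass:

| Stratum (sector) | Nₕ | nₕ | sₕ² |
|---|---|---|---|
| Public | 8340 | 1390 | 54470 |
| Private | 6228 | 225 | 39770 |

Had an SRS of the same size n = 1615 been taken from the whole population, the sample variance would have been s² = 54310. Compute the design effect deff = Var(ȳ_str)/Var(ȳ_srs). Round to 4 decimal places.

Var(ȳ_str) = Σ Wₕ²(1−fₕ)sₕ²/nₕ with Wₕ = Nₕ/14568:
  Public: (8340/14568)²·(1−1390/8340)·54470/1390 = 10.702705
  Private: (6228/14568)²·(1−225/6228)·39770/225 = 31.13796
  → Var(ȳ_str) = 41.840665.
Var(ȳ_srs) = (1 − 1615/14568)·54310/1615 = 29.900449.
deff = 41.840665 / 29.900449 = 1.3993.

1.3993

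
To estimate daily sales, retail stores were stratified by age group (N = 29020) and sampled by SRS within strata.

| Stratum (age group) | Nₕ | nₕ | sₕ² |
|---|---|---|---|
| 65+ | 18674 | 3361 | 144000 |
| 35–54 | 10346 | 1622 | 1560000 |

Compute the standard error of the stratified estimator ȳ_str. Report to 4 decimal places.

10.8456

Var(ȳ_str) = Σₕ Wₕ²(1 − fₕ)sₕ²/nₕ with Wₕ = Nₕ/N, N = 29020.
65+: Wₕ = 0.64348725; term = 0.64348725²·(1 − 0.17998286)·144000/3361 = 14.547783.
35–54: Wₕ = 0.35651275; term = 0.35651275²·(1 − 0.15677557)·1560000/1622 = 103.07826.
Sum = 117.62604.
SE = √(117.62604) = 10.8456.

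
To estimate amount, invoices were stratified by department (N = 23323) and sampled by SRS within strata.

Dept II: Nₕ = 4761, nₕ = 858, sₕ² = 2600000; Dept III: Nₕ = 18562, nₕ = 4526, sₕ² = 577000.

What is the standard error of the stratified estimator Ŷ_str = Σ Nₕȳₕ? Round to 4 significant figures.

299200

Var(Ŷ_str) = Σₕ Nₕ²(1 − fₕ)sₕ²/nₕ.
Dept II: 4761²·(1 − 858/4761)·2600000/858 = 5.6309645 × 10^10.
Dept III: 18562²·(1 − 4526/18562)·577000/4526 = 3.3214628 × 10^10.
Sum = 8.9524273 × 10^10.
SE = √(8.9524273 × 10^10) = 299200.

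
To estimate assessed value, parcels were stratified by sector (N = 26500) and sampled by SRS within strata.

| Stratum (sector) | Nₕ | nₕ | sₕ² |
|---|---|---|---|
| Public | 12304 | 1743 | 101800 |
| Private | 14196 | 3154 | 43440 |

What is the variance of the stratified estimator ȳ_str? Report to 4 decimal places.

13.8814

Var(ȳ_str) = Σₕ Wₕ²(1 − fₕ)sₕ²/nₕ with Wₕ = Nₕ/N, N = 26500.
Public: Wₕ = 0.46430189; term = 0.46430189²·(1 − 0.14166125)·101800/1743 = 10.807121.
Private: Wₕ = 0.53569811; term = 0.53569811²·(1 − 0.22217526)·43440/3154 = 3.0743274.
Sum = 13.881448.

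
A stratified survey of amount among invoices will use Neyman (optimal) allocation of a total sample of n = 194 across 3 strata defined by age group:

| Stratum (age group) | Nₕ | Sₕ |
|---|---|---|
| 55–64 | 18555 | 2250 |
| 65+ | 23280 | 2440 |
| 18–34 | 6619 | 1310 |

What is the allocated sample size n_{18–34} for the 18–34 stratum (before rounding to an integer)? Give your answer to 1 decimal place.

15.7

Neyman allocation: nₕ = n·NₕSₕ / Σⱼ NⱼSⱼ.
Σ NⱼSⱼ = 18555·2250 + 23280·2440 + 6619·1310 = 1.0722284 × 10^8.
n_{18–34} = 194·6619·1310 / (1.0722284 × 10^8) = 15.7.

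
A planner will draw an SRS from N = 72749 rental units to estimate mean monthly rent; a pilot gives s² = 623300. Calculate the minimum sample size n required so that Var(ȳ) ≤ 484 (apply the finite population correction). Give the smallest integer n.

1266

Without fpc, n₀ = s²/D = 623300/484 = 1287.8099.
With fpc, (1 − n/N)·s²/n ≤ D requires n ≥ n₀/(1 + n₀/N) = 1287.8099/(1 + 1287.8099/72749) = 1265.4095.
Rounding up, n = 1266.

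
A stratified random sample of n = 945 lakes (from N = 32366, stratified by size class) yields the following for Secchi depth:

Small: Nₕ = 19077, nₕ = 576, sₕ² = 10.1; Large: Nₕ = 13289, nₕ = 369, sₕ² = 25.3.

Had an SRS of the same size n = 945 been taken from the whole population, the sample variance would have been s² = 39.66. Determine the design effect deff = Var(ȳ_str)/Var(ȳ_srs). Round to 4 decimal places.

Var(ȳ_str) = Σ Wₕ²(1−fₕ)sₕ²/nₕ with Wₕ = Nₕ/32366:
  Small: (19077/32366)²·(1−576/19077)·10.1/576 = 0.0059078045
  Large: (13289/32366)²·(1−369/13289)·25.3/369 = 0.011237531
  → Var(ȳ_str) = 0.017145336.
Var(ȳ_srs) = (1 − 945/32366)·39.66/945 = 0.040742894.
deff = 0.017145336 / 0.040742894 = 0.4208.

0.4208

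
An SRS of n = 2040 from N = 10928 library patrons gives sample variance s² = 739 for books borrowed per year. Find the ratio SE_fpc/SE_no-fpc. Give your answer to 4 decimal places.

0.9018

f = n/N = 2040/10928 = 0.18667643.
SE_no-fpc = √(s²/n) = 0.60187615; SE_fpc = √((1−f)s²/n) = 0.54279872.
Ratio = √(1−f) = 0.90184454.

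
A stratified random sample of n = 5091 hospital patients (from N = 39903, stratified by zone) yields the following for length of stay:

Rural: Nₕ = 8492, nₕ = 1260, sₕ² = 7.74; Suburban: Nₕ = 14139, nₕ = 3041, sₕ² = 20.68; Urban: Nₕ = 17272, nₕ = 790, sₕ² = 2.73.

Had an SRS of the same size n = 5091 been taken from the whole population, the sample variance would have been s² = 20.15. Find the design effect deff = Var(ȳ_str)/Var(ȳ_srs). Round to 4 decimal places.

Var(ȳ_str) = Σ Wₕ²(1−fₕ)sₕ²/nₕ with Wₕ = Nₕ/39903:
  Rural: (8492/39903)²·(1−1260/8492)·7.74/1260 = 2.3693418 × 10^-4
  Suburban: (14139/39903)²·(1−3041/14139)·20.68/3041 = 6.7017224 × 10^-4
  Urban: (17272/39903)²·(1−790/17272)·2.73/790 = 6.1784139 × 10^-4
  → Var(ȳ_str) = 0.0015249478.
Var(ȳ_srs) = (1 − 5091/39903)·20.15/5091 = 0.0034529905.
deff = 0.0015249478 / 0.0034529905 = 0.4416.

0.4416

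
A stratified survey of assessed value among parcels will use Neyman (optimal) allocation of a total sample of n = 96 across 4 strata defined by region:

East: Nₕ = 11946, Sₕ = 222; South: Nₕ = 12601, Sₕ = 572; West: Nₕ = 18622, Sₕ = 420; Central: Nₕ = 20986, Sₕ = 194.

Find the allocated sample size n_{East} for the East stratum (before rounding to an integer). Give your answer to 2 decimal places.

Neyman allocation: nₕ = n·NₕSₕ / Σⱼ NⱼSⱼ.
Σ NⱼSⱼ = 11946·222 + 12601·572 + 18622·420 + 20986·194 = 2.1752308 × 10^7.
n_{East} = 96·11946·222 / (2.1752308 × 10^7) = 11.70.

11.70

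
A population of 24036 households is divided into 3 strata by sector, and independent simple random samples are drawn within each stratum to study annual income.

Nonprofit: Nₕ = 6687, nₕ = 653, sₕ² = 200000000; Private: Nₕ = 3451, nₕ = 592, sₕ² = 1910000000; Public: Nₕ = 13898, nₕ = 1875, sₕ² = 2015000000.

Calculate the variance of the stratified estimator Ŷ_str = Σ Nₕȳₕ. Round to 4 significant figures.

Var(Ŷ_str) = Σₕ Nₕ²(1 − fₕ)sₕ²/nₕ.
Nonprofit: 6687²·(1 − 653/6687)·200000000/653 = 1.2358149 × 10^13.
Private: 3451²·(1 − 592/3451)·1910000000/592 = 3.1832502 × 10^13.
Public: 13898²·(1 − 1875/13898)·2015000000/1875 = 1.7957213 × 10^14.
Sum = 2.2376278 × 10^14.

2.238 × 10^14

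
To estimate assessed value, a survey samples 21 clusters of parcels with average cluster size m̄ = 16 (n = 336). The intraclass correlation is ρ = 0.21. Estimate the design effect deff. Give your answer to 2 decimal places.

deff = 1 + (16 − 1)·0.21 = 1 + 3.15 = 4.15.

4.15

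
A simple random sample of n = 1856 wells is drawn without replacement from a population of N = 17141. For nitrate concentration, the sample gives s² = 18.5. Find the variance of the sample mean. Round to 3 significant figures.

Under SRS without replacement, Var(ȳ) = (1 − f)·s²/n with f = n/N = 1856/17141 = 0.10827840.
Var(ȳ) = (1 − 0.10827840)·18.5/1856 = 0.89172160·0.0099676724 = 0.0088883888.

0.00889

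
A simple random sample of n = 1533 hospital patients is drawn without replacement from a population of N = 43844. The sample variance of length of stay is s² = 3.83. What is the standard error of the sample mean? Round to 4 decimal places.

0.0491

Under SRS without replacement, Var(ȳ) = (1 − f)·s²/n with f = n/N = 1533/43844 = 0.03496488.
Var(ȳ) = (1 − 0.03496488)·3.83/1533 = 0.96503512·0.0024983692 = 0.002411014.
SE(ȳ) = √(0.002411014) = 0.0491.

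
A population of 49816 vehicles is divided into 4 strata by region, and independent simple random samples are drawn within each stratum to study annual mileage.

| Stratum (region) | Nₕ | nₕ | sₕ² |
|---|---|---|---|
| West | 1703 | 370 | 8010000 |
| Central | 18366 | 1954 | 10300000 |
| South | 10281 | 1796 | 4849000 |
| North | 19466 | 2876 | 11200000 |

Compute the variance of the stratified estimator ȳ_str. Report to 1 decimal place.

Var(ȳ_str) = Σₕ Wₕ²(1 − fₕ)sₕ²/nₕ with Wₕ = Nₕ/N, N = 49816.
West: Wₕ = 0.03418580; term = 0.03418580²·(1 − 0.21726365)·8010000/370 = 19.803314.
Central: Wₕ = 0.36867673; term = 0.36867673²·(1 − 0.10639225)·10300000/1954 = 640.25215.
South: Wₕ = 0.20637948; term = 0.20637948²·(1 − 0.17469118)·4849000/1796 = 94.906368.
North: Wₕ = 0.39075799; term = 0.39075799²·(1 − 0.14774479)·11200000/2876 = 506.77425.
Sum = 1261.7361.

1261.7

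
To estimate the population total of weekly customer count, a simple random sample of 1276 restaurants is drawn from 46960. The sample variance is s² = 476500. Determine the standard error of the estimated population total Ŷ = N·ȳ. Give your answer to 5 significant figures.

Var(Ŷ) = N²·Var(ȳ) = N²·(1 − n/N)·s²/n.
f = 1276/46960 = 0.02717206; Var(ȳ) = 0.97282794·476500/1276 = 363.28567.
Var(Ŷ) = 46960² · 363.28567 = 8.0113267 × 10^11.
SE(Ŷ) = √(8.0113267 × 10^11) = 895060.

895060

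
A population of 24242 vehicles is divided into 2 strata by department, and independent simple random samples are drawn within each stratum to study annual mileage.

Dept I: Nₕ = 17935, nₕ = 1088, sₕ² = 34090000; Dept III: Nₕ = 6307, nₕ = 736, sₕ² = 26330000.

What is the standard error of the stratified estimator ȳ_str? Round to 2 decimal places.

135.09

Var(ȳ_str) = Σₕ Wₕ²(1 − fₕ)sₕ²/nₕ with Wₕ = Nₕ/N, N = 24242.
Dept I: Wₕ = 0.73983170; term = 0.73983170²·(1 − 0.06066351)·34090000/1088 = 16109.615.
Dept III: Wₕ = 0.26016830; term = 0.26016830²·(1 − 0.11669573)·26330000/736 = 2138.9082.
Sum = 18248.523.
SE = √(18248.523) = 135.09.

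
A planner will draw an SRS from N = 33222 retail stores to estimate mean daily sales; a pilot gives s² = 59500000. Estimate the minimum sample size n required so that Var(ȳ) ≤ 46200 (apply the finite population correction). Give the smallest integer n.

1240

Without fpc, n₀ = s²/D = 59500000/46200 = 1287.8788.
With fpc, (1 − n/N)·s²/n ≤ D requires n ≥ n₀/(1 + n₀/N) = 1287.8788/(1 + 1287.8788/33222) = 1239.8163.
Rounding up, n = 1240.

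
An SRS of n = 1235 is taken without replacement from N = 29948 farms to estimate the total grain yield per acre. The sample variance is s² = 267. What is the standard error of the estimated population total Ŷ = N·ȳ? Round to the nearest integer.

13635

Var(Ŷ) = N²·Var(ȳ) = N²·(1 − n/N)·s²/n.
f = 1235/29948 = 0.04123815; Var(ȳ) = 0.95876185·267/1235 = 0.20727888.
Var(Ŷ) = 29948² · 0.20727888 = 1.8590484 × 10^8.
SE(Ŷ) = √(1.8590484 × 10^8) = 13635.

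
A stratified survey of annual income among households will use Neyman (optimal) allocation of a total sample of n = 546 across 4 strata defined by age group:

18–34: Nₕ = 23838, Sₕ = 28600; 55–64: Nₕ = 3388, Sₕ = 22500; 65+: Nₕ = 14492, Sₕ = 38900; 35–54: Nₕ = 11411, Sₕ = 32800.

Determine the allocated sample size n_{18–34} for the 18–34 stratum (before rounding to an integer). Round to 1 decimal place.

219.5

Neyman allocation: nₕ = n·NₕSₕ / Σⱼ NⱼSⱼ.
Σ NⱼSⱼ = 23838·28600 + 3388·22500 + 14492·38900 + 11411·32800 = 1.6960164 × 10^9.
n_{18–34} = 546·23838·28600 / (1.6960164 × 10^9) = 219.5.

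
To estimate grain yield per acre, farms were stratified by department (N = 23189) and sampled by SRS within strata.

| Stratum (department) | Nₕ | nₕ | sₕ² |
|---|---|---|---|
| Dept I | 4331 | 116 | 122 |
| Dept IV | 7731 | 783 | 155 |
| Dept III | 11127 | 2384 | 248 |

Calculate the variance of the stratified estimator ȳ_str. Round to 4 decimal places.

Var(ȳ_str) = Σₕ Wₕ²(1 − fₕ)sₕ²/nₕ with Wₕ = Nₕ/N, N = 23189.
Dept I: Wₕ = 0.18676959; term = 0.18676959²·(1 − 0.02678365)·122/116 = 0.03570455.
Dept IV: Wₕ = 0.33339083; term = 0.33339083²·(1 − 0.10128056)·155/783 = 0.019774312.
Dept III: Wₕ = 0.47983958; term = 0.47983958²·(1 − 0.21425362)·248/2384 = 0.018820015.
Sum = 0.074298877.

0.0743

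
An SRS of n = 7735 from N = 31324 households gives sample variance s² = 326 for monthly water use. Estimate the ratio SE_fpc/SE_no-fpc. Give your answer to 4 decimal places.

f = n/N = 7735/31324 = 0.24693526.
SE_no-fpc = √(s²/n) = 0.20529513; SE_fpc = √((1−f)s²/n) = 0.17815368.
Ratio = √(1−f) = 0.86779303.

0.8678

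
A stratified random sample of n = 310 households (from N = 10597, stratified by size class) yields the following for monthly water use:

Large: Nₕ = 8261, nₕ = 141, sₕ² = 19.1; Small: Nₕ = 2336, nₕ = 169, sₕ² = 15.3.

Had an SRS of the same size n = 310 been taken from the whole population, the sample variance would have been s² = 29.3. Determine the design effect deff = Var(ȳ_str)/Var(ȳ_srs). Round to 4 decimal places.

0.9264

Var(ȳ_str) = Σ Wₕ²(1−fₕ)sₕ²/nₕ with Wₕ = Nₕ/10597:
  Large: (8261/10597)²·(1−141/8261)·19.1/141 = 0.08091649
  Small: (2336/10597)²·(1−169/2336)·15.3/169 = 0.0040810377
  → Var(ȳ_str) = 0.084997528.
Var(ȳ_srs) = (1 − 310/10597)·29.3/310 = 0.091751196.
deff = 0.084997528 / 0.091751196 = 0.9264.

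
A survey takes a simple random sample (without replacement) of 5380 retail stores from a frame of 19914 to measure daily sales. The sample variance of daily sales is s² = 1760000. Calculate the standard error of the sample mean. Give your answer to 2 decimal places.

Under SRS without replacement, Var(ȳ) = (1 − f)·s²/n with f = n/N = 5380/19914 = 0.27016170.
Var(ȳ) = (1 − 0.27016170)·1760000/5380 = 0.72983830·327.13755 = 238.75751.
SE(ȳ) = √(238.75751) = 15.45.

15.45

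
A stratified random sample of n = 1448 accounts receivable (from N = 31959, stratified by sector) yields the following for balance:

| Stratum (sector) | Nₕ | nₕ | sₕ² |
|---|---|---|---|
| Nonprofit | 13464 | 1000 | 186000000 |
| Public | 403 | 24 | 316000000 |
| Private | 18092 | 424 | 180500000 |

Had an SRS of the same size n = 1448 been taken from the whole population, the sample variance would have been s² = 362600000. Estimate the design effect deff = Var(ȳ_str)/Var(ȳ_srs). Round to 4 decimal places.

Var(ȳ_str) = Σ Wₕ²(1−fₕ)sₕ²/nₕ with Wₕ = Nₕ/31959:
  Nonprofit: (13464/31959)²·(1−1000/13464)·186000000/1000 = 30560.336
  Public: (403/31959)²·(1−24/403)·316000000/24 = 1968.9457
  Private: (18092/31959)²·(1−424/18092)·180500000/424 = 133229.06
  → Var(ȳ_str) = 165758.34.
Var(ȳ_srs) = (1 − 1448/31959)·362600000/1448 = 239068.58.
deff = 165758.34 / 239068.58 = 0.6934.

0.6934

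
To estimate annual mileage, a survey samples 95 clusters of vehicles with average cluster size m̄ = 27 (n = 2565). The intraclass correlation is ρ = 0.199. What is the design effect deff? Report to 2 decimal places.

deff = 1 + (27 − 1)·0.199 = 1 + 5.174 = 6.174.

6.17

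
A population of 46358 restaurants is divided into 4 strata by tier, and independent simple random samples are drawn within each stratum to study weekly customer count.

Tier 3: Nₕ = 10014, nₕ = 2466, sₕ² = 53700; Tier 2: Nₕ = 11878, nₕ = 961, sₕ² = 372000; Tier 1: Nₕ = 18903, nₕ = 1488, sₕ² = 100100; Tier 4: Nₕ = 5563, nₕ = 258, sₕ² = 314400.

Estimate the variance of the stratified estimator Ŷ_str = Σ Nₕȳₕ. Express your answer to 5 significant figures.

1.0995 × 10^11

Var(Ŷ_str) = Σₕ Nₕ²(1 − fₕ)sₕ²/nₕ.
Tier 3: 10014²·(1 − 2466/10014)·53700/2466 = 1.6459654 × 10^9.
Tier 2: 11878²·(1 − 961/11878)·372000/961 = 5.0195662 × 10^10.
Tier 1: 18903²·(1 − 1488/18903)·100100/1488 = 2.2145493 × 10^10.
Tier 4: 5563²·(1 − 258/5563)·314400/258 = 3.5963113 × 10^10.
Sum = 1.0995023 × 10^11.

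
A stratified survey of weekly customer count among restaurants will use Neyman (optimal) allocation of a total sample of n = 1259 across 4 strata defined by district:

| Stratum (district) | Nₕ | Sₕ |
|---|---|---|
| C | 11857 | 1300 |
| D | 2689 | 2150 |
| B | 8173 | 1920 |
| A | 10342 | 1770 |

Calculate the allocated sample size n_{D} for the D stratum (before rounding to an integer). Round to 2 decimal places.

131.88

Neyman allocation: nₕ = n·NₕSₕ / Σⱼ NⱼSⱼ.
Σ NⱼSⱼ = 11857·1300 + 2689·2150 + 8173·1920 + 10342·1770 = 5.519295 × 10^7.
n_{D} = 1259·2689·2150 / (5.519295 × 10^7) = 131.88.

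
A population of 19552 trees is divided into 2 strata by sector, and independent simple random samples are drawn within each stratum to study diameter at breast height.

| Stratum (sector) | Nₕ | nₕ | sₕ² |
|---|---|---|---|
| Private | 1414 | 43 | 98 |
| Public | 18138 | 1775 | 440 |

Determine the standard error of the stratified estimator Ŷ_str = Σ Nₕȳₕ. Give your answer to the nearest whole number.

Var(Ŷ_str) = Σₕ Nₕ²(1 − fₕ)sₕ²/nₕ.
Private: 1414²·(1 − 43/1414)·98/43 = 4.418191 × 10^6.
Public: 18138²·(1 − 1775/18138)·440/1775 = 7.3570998 × 10^7.
Sum = 7.7989189 × 10^7.
SE = √(7.7989189 × 10^7) = 8831.

8831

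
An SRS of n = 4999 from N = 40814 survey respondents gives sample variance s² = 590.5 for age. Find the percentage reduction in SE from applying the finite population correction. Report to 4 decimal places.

6.3241

f = n/N = 4999/40814 = 0.12248248.
SE_no-fpc = √(s²/n) = 0.34369118; SE_fpc = √((1−f)s²/n) = 0.32195582.
Ratio = √(1−f) = 0.93675905. Reduction = 100·(1 − 0.93675905) = 6.3241%.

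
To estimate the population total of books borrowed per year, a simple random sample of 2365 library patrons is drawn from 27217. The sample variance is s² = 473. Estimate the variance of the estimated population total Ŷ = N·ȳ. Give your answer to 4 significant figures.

Var(Ŷ) = N²·Var(ȳ) = N²·(1 − n/N)·s²/n.
f = 2365/27217 = 0.08689422; Var(ȳ) = 0.91310578·473/2365 = 0.18262116.
Var(Ŷ) = 27217² · 0.18262116 = 1.3527938 × 10^8.

1.353 × 10^8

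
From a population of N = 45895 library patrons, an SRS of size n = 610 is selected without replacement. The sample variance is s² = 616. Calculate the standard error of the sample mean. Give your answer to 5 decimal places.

Under SRS without replacement, Var(ȳ) = (1 − f)·s²/n with f = n/N = 610/45895 = 0.01329121.
Var(ȳ) = (1 − 0.01329121)·616/610 = 0.98670879·1.0098361 = 0.99641412.
SE(ȳ) = √(0.99641412) = 0.99821.

0.99821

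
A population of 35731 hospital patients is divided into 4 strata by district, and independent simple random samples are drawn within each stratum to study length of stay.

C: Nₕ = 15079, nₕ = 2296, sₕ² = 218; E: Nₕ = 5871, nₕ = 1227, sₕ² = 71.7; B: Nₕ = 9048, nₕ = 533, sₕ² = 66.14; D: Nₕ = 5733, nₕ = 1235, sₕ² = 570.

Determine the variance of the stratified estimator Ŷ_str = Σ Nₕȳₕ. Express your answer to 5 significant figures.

4.1357 × 10^7

Var(Ŷ_str) = Σₕ Nₕ²(1 − fₕ)sₕ²/nₕ.
C: 15079²·(1 − 2296/15079)·218/2296 = 1.8301637 × 10^7.
E: 5871²·(1 − 1227/5871)·71.7/1227 = 1.5932315 × 10^6.
B: 9048²·(1 − 533/9048)·66.14/533 = 9.5603596 × 10^6.
D: 5733²·(1 − 1235/5733)·570/1235 = 1.1901708 × 10^7.
Sum = 4.1356936 × 10^7.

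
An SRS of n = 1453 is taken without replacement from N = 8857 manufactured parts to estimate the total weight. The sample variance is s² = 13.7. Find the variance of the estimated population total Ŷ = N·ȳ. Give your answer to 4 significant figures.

Var(Ŷ) = N²·Var(ȳ) = N²·(1 − n/N)·s²/n.
f = 1453/8857 = 0.16405103; Var(ȳ) = 0.83594897·13.7/1453 = 0.0078819689.
Var(Ŷ) = 8857² · 0.0078819689 = 618312.47.

618300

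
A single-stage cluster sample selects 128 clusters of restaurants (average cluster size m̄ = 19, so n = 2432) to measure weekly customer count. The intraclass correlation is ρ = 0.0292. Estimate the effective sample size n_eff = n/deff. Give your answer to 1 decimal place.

deff = 1 + (19 − 1)·0.0292 = 1 + 0.5256 = 1.5256.
n_eff = 2432 / 1.5256 = 1594.1.

1594.1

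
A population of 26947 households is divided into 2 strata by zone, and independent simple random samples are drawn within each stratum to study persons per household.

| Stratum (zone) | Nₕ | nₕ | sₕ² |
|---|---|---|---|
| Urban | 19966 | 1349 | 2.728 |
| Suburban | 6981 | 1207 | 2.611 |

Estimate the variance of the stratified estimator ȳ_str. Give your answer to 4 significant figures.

Var(ȳ_str) = Σₕ Wₕ²(1 − fₕ)sₕ²/nₕ with Wₕ = Nₕ/N, N = 26947.
Urban: Wₕ = 0.74093591; term = 0.74093591²·(1 − 0.06756486)·2.728/1349 = 0.0010351716.
Suburban: Wₕ = 0.25906409; term = 0.25906409²·(1 − 0.17289787)·2.611/1207 = 1.2008069 × 10^-4.
Sum = 0.0011552523.

0.001155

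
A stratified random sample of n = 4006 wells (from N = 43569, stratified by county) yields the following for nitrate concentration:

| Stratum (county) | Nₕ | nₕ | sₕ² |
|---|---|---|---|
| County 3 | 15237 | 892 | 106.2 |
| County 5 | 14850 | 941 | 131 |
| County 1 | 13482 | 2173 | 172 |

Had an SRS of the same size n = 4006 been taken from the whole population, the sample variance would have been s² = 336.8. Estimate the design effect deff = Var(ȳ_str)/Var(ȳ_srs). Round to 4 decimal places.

Var(ȳ_str) = Σ Wₕ²(1−fₕ)sₕ²/nₕ with Wₕ = Nₕ/43569:
  County 3: (15237/43569)²·(1−892/15237)·106.2/892 = 0.01370896
  County 5: (14850/43569)²·(1−941/14850)·131/941 = 0.015147775
  County 1: (13482/43569)²·(1−2173/13482)·172/2173 = 0.0063575834
  → Var(ȳ_str) = 0.035214318.
Var(ȳ_srs) = (1 − 4006/43569)·336.8/4006 = 0.076343622.
deff = 0.035214318 / 0.076343622 = 0.4613.

0.4613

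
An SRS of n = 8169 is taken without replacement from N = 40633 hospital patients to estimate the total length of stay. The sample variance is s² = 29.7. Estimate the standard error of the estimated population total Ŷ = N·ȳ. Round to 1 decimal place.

Var(Ŷ) = N²·Var(ȳ) = N²·(1 − n/N)·s²/n.
f = 8169/40633 = 0.20104349; Var(ȳ) = 0.79895651·29.7/8169 = 0.0029047629.
Var(Ŷ) = 40633² · 0.0029047629 = 4.7958817 × 10^6.
SE(Ŷ) = √(4.7958817 × 10^6) = 2190.0.

2190.0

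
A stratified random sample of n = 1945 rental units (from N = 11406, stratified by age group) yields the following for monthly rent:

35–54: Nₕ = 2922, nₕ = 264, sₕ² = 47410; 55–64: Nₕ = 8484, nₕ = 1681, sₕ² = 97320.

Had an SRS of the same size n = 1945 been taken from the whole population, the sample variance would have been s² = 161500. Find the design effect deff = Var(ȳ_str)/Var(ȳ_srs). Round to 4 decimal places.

0.5286

Var(ȳ_str) = Σ Wₕ²(1−fₕ)sₕ²/nₕ with Wₕ = Nₕ/11406:
  35–54: (2922/11406)²·(1−264/2922)·47410/264 = 10.72098
  55–64: (8484/11406)²·(1−1681/8484)·97320/1681 = 25.684362
  → Var(ȳ_str) = 36.405342.
Var(ȳ_srs) = (1 − 1945/11406)·161500/1945 = 68.874205.
deff = 36.405342 / 68.874205 = 0.5286.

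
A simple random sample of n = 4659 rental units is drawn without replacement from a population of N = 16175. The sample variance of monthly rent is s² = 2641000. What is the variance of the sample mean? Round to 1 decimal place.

403.6

Under SRS without replacement, Var(ȳ) = (1 − f)·s²/n with f = n/N = 4659/16175 = 0.28803709.
Var(ȳ) = (1 − 0.28803709)·2641000/4659 = 0.71196291·566.85984 = 403.58318.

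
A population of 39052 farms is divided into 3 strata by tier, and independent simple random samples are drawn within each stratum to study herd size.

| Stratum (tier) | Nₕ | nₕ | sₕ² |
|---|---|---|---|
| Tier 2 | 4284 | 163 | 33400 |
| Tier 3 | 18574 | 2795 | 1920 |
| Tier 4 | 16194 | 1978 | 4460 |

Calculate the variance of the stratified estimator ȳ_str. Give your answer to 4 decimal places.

Var(ȳ_str) = Σₕ Wₕ²(1 − fₕ)sₕ²/nₕ with Wₕ = Nₕ/N, N = 39052.
Tier 2: Wₕ = 0.10969989; term = 0.10969989²·(1 − 0.03804855)·33400/163 = 2.3720529.
Tier 3: Wₕ = 0.47562225; term = 0.47562225²·(1 − 0.15047916)·1920/2795 = 0.13201333.
Tier 4: Wₕ = 0.41467787; term = 0.41467787²·(1 − 0.12214400)·4460/1978 = 0.34037179.
Sum = 2.844438.

2.8444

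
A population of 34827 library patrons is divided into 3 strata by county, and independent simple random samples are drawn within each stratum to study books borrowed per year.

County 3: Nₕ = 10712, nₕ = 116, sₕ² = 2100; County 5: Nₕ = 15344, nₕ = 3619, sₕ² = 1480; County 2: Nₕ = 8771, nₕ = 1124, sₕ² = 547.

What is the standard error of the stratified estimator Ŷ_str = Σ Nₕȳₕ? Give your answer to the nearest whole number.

46487

Var(Ŷ_str) = Σₕ Nₕ²(1 − fₕ)sₕ²/nₕ.
County 3: 10712²·(1 − 116/10712)·2100/116 = 2.0548202 × 10^9.
County 5: 15344²·(1 − 3619/15344)·1480/3619 = 7.3574035 × 10^7.
County 2: 8771²·(1 − 1124/8771)·547/1124 = 3.2640832 × 10^7.
Sum = 2.1610351 × 10^9.
SE = √(2.1610351 × 10^9) = 46487.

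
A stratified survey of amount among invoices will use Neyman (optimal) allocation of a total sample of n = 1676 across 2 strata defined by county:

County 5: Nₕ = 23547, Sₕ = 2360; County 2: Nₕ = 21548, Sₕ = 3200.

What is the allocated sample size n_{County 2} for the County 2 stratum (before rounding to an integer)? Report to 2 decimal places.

928.06

Neyman allocation: nₕ = n·NₕSₕ / Σⱼ NⱼSⱼ.
Σ NⱼSⱼ = 23547·2360 + 21548·3200 = 1.2452452 × 10^8.
n_{County 2} = 1676·21548·3200 / (1.2452452 × 10^8) = 928.06.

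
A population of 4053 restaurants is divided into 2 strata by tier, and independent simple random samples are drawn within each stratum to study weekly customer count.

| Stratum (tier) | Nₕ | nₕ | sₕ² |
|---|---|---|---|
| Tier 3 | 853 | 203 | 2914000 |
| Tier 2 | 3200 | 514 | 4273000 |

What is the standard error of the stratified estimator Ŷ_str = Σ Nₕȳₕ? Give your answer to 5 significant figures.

281800

Var(Ŷ_str) = Σₕ Nₕ²(1 − fₕ)sₕ²/nₕ.
Tier 3: 853²·(1 − 203/853)·2914000/203 = 7.9589522 × 10^9.
Tier 2: 3200²·(1 − 514/3200)·4273000/514 = 7.1453871 × 10^10.
Sum = 7.9412823 × 10^10.
SE = √(7.9412823 × 10^10) = 281800.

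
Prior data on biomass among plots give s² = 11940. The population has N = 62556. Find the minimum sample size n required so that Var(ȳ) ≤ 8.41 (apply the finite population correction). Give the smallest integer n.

1389

Without fpc, n₀ = s²/D = 11940/8.41 = 1419.7384.
With fpc, (1 − n/N)·s²/n ≤ D requires n ≥ n₀/(1 + n₀/N) = 1419.7384/(1 + 1419.7384/62556) = 1388.2318.
Rounding up, n = 1389.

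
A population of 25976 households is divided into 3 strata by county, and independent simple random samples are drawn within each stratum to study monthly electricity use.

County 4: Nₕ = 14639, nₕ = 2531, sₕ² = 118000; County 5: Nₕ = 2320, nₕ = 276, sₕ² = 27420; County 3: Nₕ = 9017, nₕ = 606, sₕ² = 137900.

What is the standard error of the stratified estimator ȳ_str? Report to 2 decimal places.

Var(ȳ_str) = Σₕ Wₕ²(1 − fₕ)sₕ²/nₕ with Wₕ = Nₕ/N, N = 25976.
County 4: Wₕ = 0.56355867; term = 0.56355867²·(1 − 0.17289432)·118000/2531 = 12.246984.
County 5: Wₕ = 0.08931321; term = 0.08931321²·(1 − 0.11896552)·27420/276 = 0.69820458.
County 3: Wₕ = 0.34712812; term = 0.34712812²·(1 − 0.06720639)·137900/606 = 25.577423.
Sum = 38.522612.
SE = √(38.522612) = 6.21.

6.21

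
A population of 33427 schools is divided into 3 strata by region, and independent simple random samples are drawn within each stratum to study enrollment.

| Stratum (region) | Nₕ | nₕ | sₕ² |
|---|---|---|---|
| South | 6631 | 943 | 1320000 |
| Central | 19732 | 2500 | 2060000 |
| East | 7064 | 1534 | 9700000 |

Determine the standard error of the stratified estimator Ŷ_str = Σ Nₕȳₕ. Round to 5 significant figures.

Var(Ŷ_str) = Σₕ Nₕ²(1 − fₕ)sₕ²/nₕ.
South: 6631²·(1 − 943/6631)·1320000/943 = 5.279598 × 10^10.
Central: 19732²·(1 − 2500/19732)·2060000/2500 = 2.8017798 × 10^11.
East: 7064²·(1 − 1534/7064)·9700000/1534 = 2.4701436 × 10^11.
Sum = 5.7998832 × 10^11.
SE = √(5.7998832 × 10^11) = 761570.

761570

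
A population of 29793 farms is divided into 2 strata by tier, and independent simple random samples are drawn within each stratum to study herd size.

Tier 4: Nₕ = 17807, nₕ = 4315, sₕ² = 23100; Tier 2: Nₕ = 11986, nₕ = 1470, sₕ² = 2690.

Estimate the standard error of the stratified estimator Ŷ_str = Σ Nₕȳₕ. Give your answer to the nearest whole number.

38946

Var(Ŷ_str) = Σₕ Nₕ²(1 − fₕ)sₕ²/nₕ.
Tier 4: 17807²·(1 − 4315/17807)·23100/4315 = 1.2861697 × 10^9.
Tier 2: 11986²·(1 − 1470/11986)·2690/1470 = 2.3065337 × 10^8.
Sum = 1.5168231 × 10^9.
SE = √(1.5168231 × 10^9) = 38946.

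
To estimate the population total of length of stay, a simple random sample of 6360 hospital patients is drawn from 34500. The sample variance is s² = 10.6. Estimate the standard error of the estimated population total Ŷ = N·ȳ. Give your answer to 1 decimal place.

1272.0

Var(Ŷ) = N²·Var(ȳ) = N²·(1 − n/N)·s²/n.
f = 6360/34500 = 0.18434783; Var(ȳ) = 0.81565217·10.6/6360 = 0.0013594203.
Var(Ŷ) = 34500² · 0.0013594203 = 1.61805 × 10^6.
SE(Ŷ) = √(1.61805 × 10^6) = 1272.0.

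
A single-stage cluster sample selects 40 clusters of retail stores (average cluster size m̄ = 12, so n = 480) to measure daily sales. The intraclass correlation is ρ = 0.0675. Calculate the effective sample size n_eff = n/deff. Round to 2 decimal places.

275.47

deff = 1 + (12 − 1)·0.0675 = 1 + 0.7425 = 1.7425.
n_eff = 480 / 1.7425 = 275.47.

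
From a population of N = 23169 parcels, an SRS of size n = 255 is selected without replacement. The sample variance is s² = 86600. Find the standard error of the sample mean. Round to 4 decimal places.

18.3268

Under SRS without replacement, Var(ȳ) = (1 − f)·s²/n with f = n/N = 255/23169 = 0.01100609.
Var(ȳ) = (1 − 0.01100609)·86600/255 = 0.98899391·339.60784 = 335.87009.
SE(ȳ) = √(335.87009) = 18.3268.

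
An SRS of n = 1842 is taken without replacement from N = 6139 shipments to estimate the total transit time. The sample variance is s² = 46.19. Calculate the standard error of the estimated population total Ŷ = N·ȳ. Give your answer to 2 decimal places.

813.32

Var(Ŷ) = N²·Var(ȳ) = N²·(1 − n/N)·s²/n.
f = 1842/6139 = 0.30004887; Var(ȳ) = 0.69995113·46.19/1842 = 0.017551978.
Var(Ŷ) = 6139² · 0.017551978 = 661487.03.
SE(Ŷ) = √(661487.03) = 813.32.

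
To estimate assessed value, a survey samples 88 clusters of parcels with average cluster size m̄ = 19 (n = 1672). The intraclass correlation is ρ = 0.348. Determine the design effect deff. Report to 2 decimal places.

deff = 1 + (19 − 1)·0.348 = 1 + 6.264 = 7.264.

7.26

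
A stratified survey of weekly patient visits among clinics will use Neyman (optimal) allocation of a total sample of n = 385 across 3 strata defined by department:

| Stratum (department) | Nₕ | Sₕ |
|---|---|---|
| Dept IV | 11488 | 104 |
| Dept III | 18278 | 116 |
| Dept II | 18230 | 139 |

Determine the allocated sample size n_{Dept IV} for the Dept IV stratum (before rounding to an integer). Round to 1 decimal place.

78.6

Neyman allocation: nₕ = n·NₕSₕ / Σⱼ NⱼSⱼ.
Σ NⱼSⱼ = 11488·104 + 18278·116 + 18230·139 = 5.84897 × 10^6.
n_{Dept IV} = 385·11488·104 / (5.84897 × 10^6) = 78.6.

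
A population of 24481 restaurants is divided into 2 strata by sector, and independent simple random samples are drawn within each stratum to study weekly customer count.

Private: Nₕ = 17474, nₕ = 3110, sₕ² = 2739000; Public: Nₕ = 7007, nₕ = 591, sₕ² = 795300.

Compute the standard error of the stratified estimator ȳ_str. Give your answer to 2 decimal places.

Var(ȳ_str) = Σₕ Wₕ²(1 − fₕ)sₕ²/nₕ with Wₕ = Nₕ/N, N = 24481.
Private: Wₕ = 0.71377803; term = 0.71377803²·(1 − 0.17797871)·2739000/3110 = 368.84259.
Public: Wₕ = 0.28622197; term = 0.28622197²·(1 − 0.08434423)·795300/591 = 100.94427.
Sum = 469.78686.
SE = √(469.78686) = 21.67.

21.67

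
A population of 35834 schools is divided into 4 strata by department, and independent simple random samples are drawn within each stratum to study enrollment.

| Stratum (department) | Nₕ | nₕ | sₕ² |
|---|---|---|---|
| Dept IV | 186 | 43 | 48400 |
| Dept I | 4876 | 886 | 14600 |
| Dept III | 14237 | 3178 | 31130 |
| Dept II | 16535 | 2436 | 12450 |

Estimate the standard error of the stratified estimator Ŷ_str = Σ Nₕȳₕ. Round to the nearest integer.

Var(Ŷ_str) = Σₕ Nₕ²(1 − fₕ)sₕ²/nₕ.
Dept IV: 186²·(1 − 43/186)·48400/43 = 2.9938214 × 10^7.
Dept I: 4876²·(1 − 886/4876)·14600/886 = 3.2059425 × 10^8.
Dept III: 14237²·(1 − 3178/14237)·31130/3178 = 1.542267 × 10^9.
Dept II: 16535²·(1 − 2436/16535)·12450/2436 = 1.191474 × 10^9.
Sum = 3.0842735 × 10^9.
SE = √(3.0842735 × 10^9) = 55536.

55536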